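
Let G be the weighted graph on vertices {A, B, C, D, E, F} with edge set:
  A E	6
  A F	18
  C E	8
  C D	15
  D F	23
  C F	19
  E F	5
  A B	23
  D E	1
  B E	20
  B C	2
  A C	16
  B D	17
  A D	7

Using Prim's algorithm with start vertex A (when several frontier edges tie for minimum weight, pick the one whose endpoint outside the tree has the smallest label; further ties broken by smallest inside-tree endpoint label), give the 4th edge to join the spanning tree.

Grow the tree from A using Prim:
Step 1: frontier [A E 6, A D 7, A C 16, A F 18, A B 23] → take A E (6); add E.
Step 2: frontier [A D 7, A C 16, A F 18, A B 23, D E 1, E F 5, C E 8, B E 20] → take D E (1); add D.
Step 3: frontier [A C 16, A F 18, A B 23, C D 15, B D 17, D F 23, E F 5, C E 8, B E 20] → take E F (5); add F.
Step 4: frontier [A C 16, A B 23, C D 15, B D 17, C E 8, B E 20, C F 19] → take C E (8); add C.
Step 5: frontier [A B 23, B C 2, B D 17, B E 20] → take B C (2); add B.
The 4th edge added is C E.

C-E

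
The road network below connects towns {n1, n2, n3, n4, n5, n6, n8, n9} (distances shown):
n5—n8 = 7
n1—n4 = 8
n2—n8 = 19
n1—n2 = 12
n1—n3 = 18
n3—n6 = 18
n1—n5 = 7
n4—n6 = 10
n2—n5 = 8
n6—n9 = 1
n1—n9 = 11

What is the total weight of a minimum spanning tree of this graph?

Kruskal's algorithm — process edges by increasing weight (ties by edge label):
n6—n9 (1): add — endpoints in different components.
n1—n5 (7): add — endpoints in different components.
n5—n8 (7): add — endpoints in different components.
n1—n4 (8): add — endpoints in different components.
n2—n5 (8): add — endpoints in different components.
n4—n6 (10): add — endpoints in different components.
n1—n9 (11): skip — n9 and n1 already connected.
n1—n2 (12): skip — n2 and n1 already connected.
n1—n3 (18): add — endpoints in different components.
MST edges: n6—n9, n1—n5, n5—n8, n1—n4, n2—n5, n4—n6, n1—n3; total weight 1+7+7+8+8+10+18 = 59.

59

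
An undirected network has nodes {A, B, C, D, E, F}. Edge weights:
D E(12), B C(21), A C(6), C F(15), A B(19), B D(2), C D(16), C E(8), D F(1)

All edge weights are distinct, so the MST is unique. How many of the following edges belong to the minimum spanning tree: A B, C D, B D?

1

Kruskal: consider edges lightest-first.
D F (1): add. Components now {A} {B} {C} {D,F} {E}
B D (2): add. Components now {A} {B,D,F} {C} {E}
A C (6): add. Components now {A,C} {B,D,F} {E}
C E (8): add. Components now {A,C,E} {B,D,F}
D E (12): add. Components now {A,B,C,D,E,F}
MST edge set: {D F, B D, A C, C E, D E}.
Of the listed edges, {B D} are in the MST → 1.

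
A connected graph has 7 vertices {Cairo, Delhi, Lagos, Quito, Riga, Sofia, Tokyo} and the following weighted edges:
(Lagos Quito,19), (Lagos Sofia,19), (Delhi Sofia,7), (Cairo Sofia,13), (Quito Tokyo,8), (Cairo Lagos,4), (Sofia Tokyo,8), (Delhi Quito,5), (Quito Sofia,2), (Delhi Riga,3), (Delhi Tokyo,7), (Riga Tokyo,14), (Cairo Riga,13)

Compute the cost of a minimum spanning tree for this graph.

34

Kruskal: consider edges lightest-first.
Quito Sofia (2): add — endpoints in different components.
Delhi Riga (3): add — endpoints in different components.
Cairo Lagos (4): add — endpoints in different components.
Delhi Quito (5): add — endpoints in different components.
Delhi Sofia (7): skip — Delhi and Sofia already connected.
Delhi Tokyo (7): add — endpoints in different components.
Quito Tokyo (8): skip — Quito and Tokyo already connected.
Sofia Tokyo (8): skip — Sofia and Tokyo already connected.
Cairo Riga (13): add — endpoints in different components.
MST edges: Quito Sofia, Delhi Riga, Cairo Lagos, Delhi Quito, Delhi Tokyo, Cairo Riga; total weight 2+3+4+5+7+13 = 34.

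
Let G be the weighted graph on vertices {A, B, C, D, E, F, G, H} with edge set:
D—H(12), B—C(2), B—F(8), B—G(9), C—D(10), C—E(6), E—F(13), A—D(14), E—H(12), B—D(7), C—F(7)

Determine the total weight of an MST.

Kruskal: consider edges lightest-first.
B—C (2): add — endpoints in different components.
C—E (6): add — endpoints in different components.
B—D (7): add — endpoints in different components.
C—F (7): add — endpoints in different components.
B—F (8): skip — B and F already connected.
B—G (9): add — endpoints in different components.
C—D (10): skip — C and D already connected.
D—H (12): add — endpoints in different components.
E—H (12): skip — E and H already connected.
E—F (13): skip — E and F already connected.
A—D (14): add — endpoints in different components.
MST edges: B—C, C—E, B—D, C—F, B—G, D—H, A—D; total weight 2+6+7+7+9+12+14 = 57.

57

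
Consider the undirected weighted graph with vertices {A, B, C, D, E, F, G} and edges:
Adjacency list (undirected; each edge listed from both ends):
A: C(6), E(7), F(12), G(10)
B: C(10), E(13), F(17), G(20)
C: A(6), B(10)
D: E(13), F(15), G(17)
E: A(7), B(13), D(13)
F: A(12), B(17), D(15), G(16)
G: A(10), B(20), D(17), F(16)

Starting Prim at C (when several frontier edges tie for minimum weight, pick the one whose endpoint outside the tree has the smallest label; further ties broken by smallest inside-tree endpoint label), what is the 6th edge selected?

Grow the tree from C using Prim:
Step 1: cheapest edge leaving the tree is A—C (6); add A.
Step 2: cheapest edge leaving the tree is A—E (7); add E.
Step 3: cheapest edge leaving the tree is B—C (10); add B.
Step 4: cheapest edge leaving the tree is A—G (10); add G.
Step 5: cheapest edge leaving the tree is A—F (12); add F.
Step 6: cheapest edge leaving the tree is D—E (13); add D.
The 6th edge added is D—E.

D-E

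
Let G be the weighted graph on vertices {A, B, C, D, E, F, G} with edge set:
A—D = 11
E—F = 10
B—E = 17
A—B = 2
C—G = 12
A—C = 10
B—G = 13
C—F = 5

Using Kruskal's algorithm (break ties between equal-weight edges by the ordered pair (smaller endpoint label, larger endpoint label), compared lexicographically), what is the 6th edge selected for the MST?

C-G

Kruskal: consider edges lightest-first.
A—B (2): add. Components now {A,B} {C} {D} {E} {F} {G}
C—F (5): add. Components now {A,B} {C,F} {D} {E} {G}
A—C (10): add. Components now {A,B,C,F} {D} {E} {G}
E—F (10): add. Components now {A,B,C,E,F} {D} {G}
A—D (11): add. Components now {A,B,C,D,E,F} {G}
C—G (12): add. Components now {A,B,C,D,E,F,G}
The 6th edge added is C—G.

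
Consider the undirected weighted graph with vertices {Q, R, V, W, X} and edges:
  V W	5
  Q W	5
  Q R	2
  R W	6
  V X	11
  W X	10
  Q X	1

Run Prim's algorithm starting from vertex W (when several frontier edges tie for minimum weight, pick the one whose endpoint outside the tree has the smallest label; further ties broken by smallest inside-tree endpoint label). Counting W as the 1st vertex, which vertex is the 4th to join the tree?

R

Prim, starting at W.
Step 1: cheapest edge leaving the tree is Q W (5); add Q.
Step 2: cheapest edge leaving the tree is Q X (1); add X.
Step 3: cheapest edge leaving the tree is Q R (2); add R.
Step 4: cheapest edge leaving the tree is V W (5); add V.
Vertex order: W, Q, X, R, V. The 4th vertex is R.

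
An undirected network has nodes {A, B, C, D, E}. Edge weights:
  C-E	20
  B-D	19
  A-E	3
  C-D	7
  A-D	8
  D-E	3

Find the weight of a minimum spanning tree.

Sort edges by weight, then run Kruskal:
A-E (3): add. Components now {A,E} {B} {C} {D}
D-E (3): add. Components now {A,D,E} {B} {C}
C-D (7): add. Components now {A,C,D,E} {B}
A-D (8): skip — A and D already connected.
B-D (19): add. Components now {A,B,C,D,E}
MST edges: A-E, D-E, C-D, B-D; total weight 3+3+7+19 = 32.

32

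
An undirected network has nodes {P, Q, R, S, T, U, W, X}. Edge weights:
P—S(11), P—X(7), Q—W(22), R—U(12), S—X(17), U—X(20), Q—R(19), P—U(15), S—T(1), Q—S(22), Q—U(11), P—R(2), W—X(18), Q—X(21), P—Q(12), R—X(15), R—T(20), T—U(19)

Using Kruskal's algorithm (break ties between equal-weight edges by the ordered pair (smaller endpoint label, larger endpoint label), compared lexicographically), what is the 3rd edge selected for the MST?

P-X

Kruskal: consider edges lightest-first.
S—T (1): add — endpoints in different components.
P—R (2): add — endpoints in different components.
P—X (7): add — endpoints in different components.
P—S (11): add — endpoints in different components.
Q—U (11): add — endpoints in different components.
P—Q (12): add — endpoints in different components.
R—U (12): skip — R and U already connected.
P—U (15): skip — P and U already connected.
R—X (15): skip — X and R already connected.
S—X (17): skip — X and S already connected.
W—X (18): add — endpoints in different components.
The 3rd edge added is P—X.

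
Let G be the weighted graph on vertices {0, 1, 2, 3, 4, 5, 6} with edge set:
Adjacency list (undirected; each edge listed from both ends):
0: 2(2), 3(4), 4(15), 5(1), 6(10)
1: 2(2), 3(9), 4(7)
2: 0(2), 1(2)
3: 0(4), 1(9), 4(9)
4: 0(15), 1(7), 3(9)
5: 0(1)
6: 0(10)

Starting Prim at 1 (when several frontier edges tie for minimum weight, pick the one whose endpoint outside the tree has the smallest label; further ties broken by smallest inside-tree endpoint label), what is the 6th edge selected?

0-6

Grow the tree from 1 using Prim:
Step 1: frontier [1—2 2, 1—4 7, 1—3 9] → take 1—2 (2); add 2.
Step 2: frontier [1—4 7, 1—3 9, 0—2 2] → take 0—2 (2); add 0.
Step 3: frontier [0—5 1, 0—3 4, 0—6 10, 0—4 15, 1—4 7, 1—3 9] → take 0—5 (1); add 5.
Step 4: frontier [0—3 4, 0—6 10, 0—4 15, 1—4 7, 1—3 9] → take 0—3 (4); add 3.
Step 5: frontier [0—6 10, 0—4 15, 1—4 7, 3—4 9] → take 1—4 (7); add 4.
Step 6: frontier [0—6 10] → take 0—6 (10); add 6.
The 6th edge added is 0—6.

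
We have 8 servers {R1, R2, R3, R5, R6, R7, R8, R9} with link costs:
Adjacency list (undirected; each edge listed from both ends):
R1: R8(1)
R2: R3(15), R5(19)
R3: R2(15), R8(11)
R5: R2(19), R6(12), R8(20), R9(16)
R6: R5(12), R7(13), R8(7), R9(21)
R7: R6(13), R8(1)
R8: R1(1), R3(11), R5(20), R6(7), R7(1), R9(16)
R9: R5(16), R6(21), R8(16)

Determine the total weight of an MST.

63

Prim, starting at R6.
Step 1: frontier [R6 R8 7, R5 R6 12, R6 R7 13, R6 R9 21] → take R6 R8 (7); add R8.
Step 2: frontier [R5 R6 12, R6 R7 13, R6 R9 21, R1 R8 1, R7 R8 1, R3 R8 11, R8 R9 16, R5 R8 20] → take R1 R8 (1); add R1.
Step 3: frontier [R5 R6 12, R6 R7 13, R6 R9 21, R7 R8 1, R3 R8 11, R8 R9 16, R5 R8 20] → take R7 R8 (1); add R7.
Step 4: frontier [R5 R6 12, R6 R9 21, R3 R8 11, R8 R9 16, R5 R8 20] → take R3 R8 (11); add R3.
Step 5: frontier [R2 R3 15, R5 R6 12, R6 R9 21, R8 R9 16, R5 R8 20] → take R5 R6 (12); add R5.
Step 6: frontier [R2 R3 15, R5 R9 16, R2 R5 19, R6 R9 21, R8 R9 16] → take R2 R3 (15); add R2.
Step 7: frontier [R5 R9 16, R6 R9 21, R8 R9 16] → take R5 R9 (16); add R9.
MST edges: R6 R8, R1 R8, R7 R8, R3 R8, R5 R6, R2 R3, R5 R9; total weight 7+1+1+11+12+15+16 = 63.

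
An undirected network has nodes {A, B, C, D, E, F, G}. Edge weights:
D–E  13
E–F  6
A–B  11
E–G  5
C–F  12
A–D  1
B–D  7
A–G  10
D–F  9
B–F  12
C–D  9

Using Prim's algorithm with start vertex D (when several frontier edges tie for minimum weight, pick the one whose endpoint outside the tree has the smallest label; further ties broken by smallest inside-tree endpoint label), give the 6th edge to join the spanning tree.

Prim, starting at D.
Step 1: cheapest edge leaving the tree is A–D (1); add A.
Step 2: cheapest edge leaving the tree is B–D (7); add B.
Step 3: cheapest edge leaving the tree is C–D (9); add C.
Step 4: cheapest edge leaving the tree is D–F (9); add F.
Step 5: cheapest edge leaving the tree is E–F (6); add E.
Step 6: cheapest edge leaving the tree is E–G (5); add G.
The 6th edge added is E–G.

E-G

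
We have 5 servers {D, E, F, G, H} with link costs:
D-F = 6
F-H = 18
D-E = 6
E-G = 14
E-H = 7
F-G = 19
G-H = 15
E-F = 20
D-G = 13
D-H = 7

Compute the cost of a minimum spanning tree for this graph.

Grow the tree from F using Prim:
Step 1: cheapest edge leaving the tree is D-F (6); add D.
Step 2: cheapest edge leaving the tree is D-E (6); add E.
Step 3: cheapest edge leaving the tree is D-H (7); add H.
Step 4: cheapest edge leaving the tree is D-G (13); add G.
MST edges: D-F, D-E, D-H, D-G; total weight 6+6+7+13 = 32.

32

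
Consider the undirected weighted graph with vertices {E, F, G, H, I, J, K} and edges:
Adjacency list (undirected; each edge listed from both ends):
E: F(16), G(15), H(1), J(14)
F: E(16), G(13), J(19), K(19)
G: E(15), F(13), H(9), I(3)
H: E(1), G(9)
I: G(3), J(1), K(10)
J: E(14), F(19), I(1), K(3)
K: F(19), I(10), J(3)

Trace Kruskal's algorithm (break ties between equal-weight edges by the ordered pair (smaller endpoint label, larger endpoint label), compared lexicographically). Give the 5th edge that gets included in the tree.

Sort edges by weight, then run Kruskal:
E H (1): add. Components now {E,H} {F} {G} {I} {J} {K}
I J (1): add. Components now {E,H} {F} {G} {I,J} {K}
G I (3): add. Components now {E,H} {F} {G,I,J} {K}
J K (3): add. Components now {E,H} {F} {G,I,J,K}
G H (9): add. Components now {E,G,H,I,J,K} {F}
I K (10): skip — I and K already connected.
F G (13): add. Components now {E,F,G,H,I,J,K}
The 5th edge added is G H.

G-H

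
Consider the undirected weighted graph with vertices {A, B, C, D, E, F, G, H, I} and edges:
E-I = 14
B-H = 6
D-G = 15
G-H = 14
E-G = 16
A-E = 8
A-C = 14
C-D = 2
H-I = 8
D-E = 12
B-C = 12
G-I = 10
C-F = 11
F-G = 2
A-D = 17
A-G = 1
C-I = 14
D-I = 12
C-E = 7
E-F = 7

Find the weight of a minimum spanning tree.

43

Grow the tree from F using Prim:
Step 1: cheapest edge leaving the tree is F-G (2); add G.
Step 2: cheapest edge leaving the tree is A-G (1); add A.
Step 3: cheapest edge leaving the tree is E-F (7); add E.
Step 4: cheapest edge leaving the tree is C-E (7); add C.
Step 5: cheapest edge leaving the tree is C-D (2); add D.
Step 6: cheapest edge leaving the tree is G-I (10); add I.
Step 7: cheapest edge leaving the tree is H-I (8); add H.
Step 8: cheapest edge leaving the tree is B-H (6); add B.
MST edges: F-G, A-G, E-F, C-E, C-D, G-I, H-I, B-H; total weight 2+1+7+7+2+10+8+6 = 43.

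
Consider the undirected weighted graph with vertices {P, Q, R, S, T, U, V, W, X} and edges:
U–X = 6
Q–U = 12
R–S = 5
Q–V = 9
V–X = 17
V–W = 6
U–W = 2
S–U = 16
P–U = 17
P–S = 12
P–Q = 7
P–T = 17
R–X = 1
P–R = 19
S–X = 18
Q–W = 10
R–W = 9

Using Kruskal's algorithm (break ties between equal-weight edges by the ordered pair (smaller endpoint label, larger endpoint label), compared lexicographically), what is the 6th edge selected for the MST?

P-Q

Sort edges by weight, then run Kruskal:
R–X (1): add — endpoints in different components.
U–W (2): add — endpoints in different components.
R–S (5): add — endpoints in different components.
U–X (6): add — endpoints in different components.
V–W (6): add — endpoints in different components.
P–Q (7): add — endpoints in different components.
Q–V (9): add — endpoints in different components.
R–W (9): skip — R and W already connected.
Q–W (10): skip — Q and W already connected.
P–S (12): skip — P and S already connected.
Q–U (12): skip — Q and U already connected.
S–U (16): skip — U and S already connected.
P–T (17): add — endpoints in different components.
The 6th edge added is P–Q.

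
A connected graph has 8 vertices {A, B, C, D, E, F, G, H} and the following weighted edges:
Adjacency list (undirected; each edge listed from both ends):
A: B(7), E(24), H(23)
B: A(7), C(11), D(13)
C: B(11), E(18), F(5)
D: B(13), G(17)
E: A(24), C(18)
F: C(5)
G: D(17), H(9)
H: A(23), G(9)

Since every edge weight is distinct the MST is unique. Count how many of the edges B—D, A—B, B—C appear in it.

3

Kruskal's algorithm — process edges by increasing weight (ties by edge label):
C—F (5): add — endpoints in different components.
A—B (7): add — endpoints in different components.
G—H (9): add — endpoints in different components.
B—C (11): add — endpoints in different components.
B—D (13): add — endpoints in different components.
D—G (17): add — endpoints in different components.
C—E (18): add — endpoints in different components.
MST edge set: {C—F, A—B, G—H, B—C, B—D, D—G, C—E}.
Of the listed edges, {B—D, A—B, B—C} are in the MST → 3.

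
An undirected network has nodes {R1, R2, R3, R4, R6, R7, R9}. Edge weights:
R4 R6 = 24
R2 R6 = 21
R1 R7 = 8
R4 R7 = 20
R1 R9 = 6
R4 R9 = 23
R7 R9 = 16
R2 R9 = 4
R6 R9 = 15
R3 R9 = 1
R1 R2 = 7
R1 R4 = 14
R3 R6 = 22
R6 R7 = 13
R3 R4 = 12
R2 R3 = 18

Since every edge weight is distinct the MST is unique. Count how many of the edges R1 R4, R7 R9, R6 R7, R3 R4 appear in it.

2

Sort edges by weight, then run Kruskal:
R3 R9 (1): add — endpoints in different components.
R2 R9 (4): add — endpoints in different components.
R1 R9 (6): add — endpoints in different components.
R1 R2 (7): skip — R1 and R2 already connected.
R1 R7 (8): add — endpoints in different components.
R3 R4 (12): add — endpoints in different components.
R6 R7 (13): add — endpoints in different components.
MST edge set: {R3 R9, R2 R9, R1 R9, R1 R7, R3 R4, R6 R7}.
Of the listed edges, {R6 R7, R3 R4} are in the MST → 2.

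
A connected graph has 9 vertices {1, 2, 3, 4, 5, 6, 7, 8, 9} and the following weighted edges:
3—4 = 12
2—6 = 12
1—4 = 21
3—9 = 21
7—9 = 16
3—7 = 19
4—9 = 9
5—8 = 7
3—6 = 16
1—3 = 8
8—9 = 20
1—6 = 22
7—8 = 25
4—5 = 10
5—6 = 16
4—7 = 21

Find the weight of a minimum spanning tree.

90

Kruskal's algorithm — process edges by increasing weight (ties by edge label):
5—8 (7): add — endpoints in different components.
1—3 (8): add — endpoints in different components.
4—9 (9): add — endpoints in different components.
4—5 (10): add — endpoints in different components.
2—6 (12): add — endpoints in different components.
3—4 (12): add — endpoints in different components.
3—6 (16): add — endpoints in different components.
5—6 (16): skip — 5 and 6 already connected.
7—9 (16): add — endpoints in different components.
MST edges: 5—8, 1—3, 4—9, 4—5, 2—6, 3—4, 3—6, 7—9; total weight 7+8+9+10+12+12+16+16 = 90.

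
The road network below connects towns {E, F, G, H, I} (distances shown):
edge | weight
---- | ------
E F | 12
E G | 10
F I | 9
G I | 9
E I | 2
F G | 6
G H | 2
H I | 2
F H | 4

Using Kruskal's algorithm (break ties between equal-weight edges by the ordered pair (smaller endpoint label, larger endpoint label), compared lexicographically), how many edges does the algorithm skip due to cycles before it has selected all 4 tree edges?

Kruskal: consider edges lightest-first.
E I (2): add — endpoints in different components.
G H (2): add — endpoints in different components.
H I (2): add — endpoints in different components.
F H (4): add — endpoints in different components.
Edges rejected before the tree was complete: 0.

0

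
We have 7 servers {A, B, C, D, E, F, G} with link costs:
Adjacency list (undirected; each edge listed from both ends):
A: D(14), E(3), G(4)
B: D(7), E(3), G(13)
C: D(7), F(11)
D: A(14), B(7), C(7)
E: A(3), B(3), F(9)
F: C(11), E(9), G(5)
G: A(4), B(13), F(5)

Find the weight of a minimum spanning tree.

Grow the tree from F using Prim:
Step 1: frontier [F—G 5, E—F 9, C—F 11] → take F—G (5); add G.
Step 2: frontier [E—F 9, C—F 11, A—G 4, B—G 13] → take A—G (4); add A.
Step 3: frontier [A—E 3, A—D 14, E—F 9, C—F 11, B—G 13] → take A—E (3); add E.
Step 4: frontier [A—D 14, B—E 3, C—F 11, B—G 13] → take B—E (3); add B.
Step 5: frontier [A—D 14, B—D 7, C—F 11] → take B—D (7); add D.
Step 6: frontier [C—D 7, C—F 11] → take C—D (7); add C.
MST edges: F—G, A—G, A—E, B—E, B—D, C—D; total weight 5+4+3+3+7+7 = 29.

29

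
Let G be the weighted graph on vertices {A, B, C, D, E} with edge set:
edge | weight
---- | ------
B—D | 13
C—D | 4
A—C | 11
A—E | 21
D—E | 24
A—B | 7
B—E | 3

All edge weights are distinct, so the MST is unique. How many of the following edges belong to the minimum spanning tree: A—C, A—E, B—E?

2

Kruskal's algorithm — process edges by increasing weight (ties by edge label):
B—E (3): add. Components now {A} {B,E} {C} {D}
C—D (4): add. Components now {A} {B,E} {C,D}
A—B (7): add. Components now {A,B,E} {C,D}
A—C (11): add. Components now {A,B,C,D,E}
MST edge set: {B—E, C—D, A—B, A—C}.
Of the listed edges, {A—C, B—E} are in the MST → 2.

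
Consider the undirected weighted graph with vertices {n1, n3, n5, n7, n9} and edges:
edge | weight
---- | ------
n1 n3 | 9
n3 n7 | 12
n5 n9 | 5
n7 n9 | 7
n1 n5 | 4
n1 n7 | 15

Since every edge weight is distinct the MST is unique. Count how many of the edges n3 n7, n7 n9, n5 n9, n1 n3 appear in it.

3

Kruskal's algorithm — process edges by increasing weight (ties by edge label):
n1 n5 (4): add — endpoints in different components.
n5 n9 (5): add — endpoints in different components.
n7 n9 (7): add — endpoints in different components.
n1 n3 (9): add — endpoints in different components.
MST edge set: {n1 n5, n5 n9, n7 n9, n1 n3}.
Of the listed edges, {n7 n9, n5 n9, n1 n3} are in the MST → 3.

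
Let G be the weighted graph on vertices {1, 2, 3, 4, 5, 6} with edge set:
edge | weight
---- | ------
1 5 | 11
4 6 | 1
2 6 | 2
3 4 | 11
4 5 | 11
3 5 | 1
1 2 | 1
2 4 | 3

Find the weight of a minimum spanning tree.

Kruskal's algorithm — process edges by increasing weight (ties by edge label):
1 2 (1): add — endpoints in different components.
3 5 (1): add — endpoints in different components.
4 6 (1): add — endpoints in different components.
2 6 (2): add — endpoints in different components.
2 4 (3): skip — 2 and 4 already connected.
1 5 (11): add — endpoints in different components.
MST edges: 1 2, 3 5, 4 6, 2 6, 1 5; total weight 1+1+1+2+11 = 16.

16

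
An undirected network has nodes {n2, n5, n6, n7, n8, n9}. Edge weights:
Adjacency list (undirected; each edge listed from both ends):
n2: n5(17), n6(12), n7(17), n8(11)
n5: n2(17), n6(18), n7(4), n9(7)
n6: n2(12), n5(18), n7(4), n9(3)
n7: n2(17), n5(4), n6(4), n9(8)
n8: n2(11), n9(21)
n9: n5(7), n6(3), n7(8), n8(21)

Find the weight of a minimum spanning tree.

Kruskal: consider edges lightest-first.
n6-n9 (3): add. Components now {n5} {n6,n9} {n2} {n8} {n7}
n5-n7 (4): add. Components now {n5,n7} {n6,n9} {n2} {n8}
n6-n7 (4): add. Components now {n5,n6,n7,n9} {n2} {n8}
n5-n9 (7): skip — n5 and n9 already connected.
n7-n9 (8): skip — n9 and n7 already connected.
n2-n8 (11): add. Components now {n5,n6,n7,n9} {n2,n8}
n2-n6 (12): add. Components now {n2,n5,n6,n7,n8,n9}
MST edges: n6-n9, n5-n7, n6-n7, n2-n8, n2-n6; total weight 3+4+4+11+12 = 34.

34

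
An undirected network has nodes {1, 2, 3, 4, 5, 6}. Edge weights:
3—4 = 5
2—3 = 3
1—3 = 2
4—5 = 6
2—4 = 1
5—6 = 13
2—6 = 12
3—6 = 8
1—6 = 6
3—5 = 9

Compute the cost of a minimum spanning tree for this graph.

18

Kruskal's algorithm — process edges by increasing weight (ties by edge label):
2—4 (1): add — endpoints in different components.
1—3 (2): add — endpoints in different components.
2—3 (3): add — endpoints in different components.
3—4 (5): skip — 3 and 4 already connected.
1—6 (6): add — endpoints in different components.
4—5 (6): add — endpoints in different components.
MST edges: 2—4, 1—3, 2—3, 1—6, 4—5; total weight 1+2+3+6+6 = 18.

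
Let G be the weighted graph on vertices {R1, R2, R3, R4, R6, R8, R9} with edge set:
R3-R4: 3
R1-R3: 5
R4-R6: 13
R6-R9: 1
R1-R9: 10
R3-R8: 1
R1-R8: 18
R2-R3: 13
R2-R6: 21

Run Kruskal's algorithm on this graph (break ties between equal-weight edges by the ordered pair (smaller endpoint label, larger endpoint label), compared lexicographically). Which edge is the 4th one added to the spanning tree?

R1-R3

Kruskal: consider edges lightest-first.
R3-R8 (1): add — endpoints in different components.
R6-R9 (1): add — endpoints in different components.
R3-R4 (3): add — endpoints in different components.
R1-R3 (5): add — endpoints in different components.
R1-R9 (10): add — endpoints in different components.
R2-R3 (13): add — endpoints in different components.
The 4th edge added is R1-R3.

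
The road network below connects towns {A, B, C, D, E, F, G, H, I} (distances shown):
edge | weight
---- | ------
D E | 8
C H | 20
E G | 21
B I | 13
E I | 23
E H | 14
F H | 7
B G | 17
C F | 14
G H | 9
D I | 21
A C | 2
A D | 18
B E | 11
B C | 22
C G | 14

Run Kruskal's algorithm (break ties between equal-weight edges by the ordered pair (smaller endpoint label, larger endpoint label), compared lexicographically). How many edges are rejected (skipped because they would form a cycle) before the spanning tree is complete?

1

Sort edges by weight, then run Kruskal:
A C (2): add — endpoints in different components.
F H (7): add — endpoints in different components.
D E (8): add — endpoints in different components.
G H (9): add — endpoints in different components.
B E (11): add — endpoints in different components.
B I (13): add — endpoints in different components.
C F (14): add — endpoints in different components.
C G (14): skip — C and G already connected.
E H (14): add — endpoints in different components.
Edges rejected before the tree was complete: 1.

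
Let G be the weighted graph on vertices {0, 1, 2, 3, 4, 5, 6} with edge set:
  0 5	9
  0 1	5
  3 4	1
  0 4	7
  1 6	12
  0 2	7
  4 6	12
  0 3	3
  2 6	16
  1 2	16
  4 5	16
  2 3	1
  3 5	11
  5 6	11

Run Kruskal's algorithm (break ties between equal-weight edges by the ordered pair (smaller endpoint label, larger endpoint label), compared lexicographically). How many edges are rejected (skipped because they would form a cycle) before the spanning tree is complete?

Kruskal's algorithm — process edges by increasing weight (ties by edge label):
2 3 (1): add — endpoints in different components.
3 4 (1): add — endpoints in different components.
0 3 (3): add — endpoints in different components.
0 1 (5): add — endpoints in different components.
0 2 (7): skip — 0 and 2 already connected.
0 4 (7): skip — 0 and 4 already connected.
0 5 (9): add — endpoints in different components.
3 5 (11): skip — 3 and 5 already connected.
5 6 (11): add — endpoints in different components.
Edges rejected before the tree was complete: 3.

3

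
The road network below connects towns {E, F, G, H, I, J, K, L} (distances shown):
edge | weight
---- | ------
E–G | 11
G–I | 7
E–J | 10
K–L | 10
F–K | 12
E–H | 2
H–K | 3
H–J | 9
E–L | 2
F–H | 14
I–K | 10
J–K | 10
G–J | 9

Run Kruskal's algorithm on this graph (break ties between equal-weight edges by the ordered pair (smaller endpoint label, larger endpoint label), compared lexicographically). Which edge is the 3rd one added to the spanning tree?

Kruskal's algorithm — process edges by increasing weight (ties by edge label):
E–H (2): add — endpoints in different components.
E–L (2): add — endpoints in different components.
H–K (3): add — endpoints in different components.
G–I (7): add — endpoints in different components.
G–J (9): add — endpoints in different components.
H–J (9): add — endpoints in different components.
E–J (10): skip — E and J already connected.
I–K (10): skip — I and K already connected.
J–K (10): skip — J and K already connected.
K–L (10): skip — K and L already connected.
E–G (11): skip — E and G already connected.
F–K (12): add — endpoints in different components.
The 3rd edge added is H–K.

H-K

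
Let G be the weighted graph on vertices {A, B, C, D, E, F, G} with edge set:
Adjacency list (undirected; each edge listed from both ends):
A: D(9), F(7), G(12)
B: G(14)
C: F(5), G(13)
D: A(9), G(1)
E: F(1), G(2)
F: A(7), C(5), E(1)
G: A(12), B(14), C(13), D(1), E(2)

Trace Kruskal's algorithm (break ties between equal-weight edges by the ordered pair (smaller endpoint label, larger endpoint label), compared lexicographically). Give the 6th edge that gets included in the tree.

B-G

Kruskal: consider edges lightest-first.
D—G (1): add. Components now {A} {B} {C} {D,G} {E} {F}
E—F (1): add. Components now {A} {B} {C} {D,G} {E,F}
E—G (2): add. Components now {A} {B} {C} {D,E,F,G}
C—F (5): add. Components now {A} {B} {C,D,E,F,G}
A—F (7): add. Components now {A,C,D,E,F,G} {B}
A—D (9): skip — A and D already connected.
A—G (12): skip — A and G already connected.
C—G (13): skip — C and G already connected.
B—G (14): add. Components now {A,B,C,D,E,F,G}
The 6th edge added is B—G.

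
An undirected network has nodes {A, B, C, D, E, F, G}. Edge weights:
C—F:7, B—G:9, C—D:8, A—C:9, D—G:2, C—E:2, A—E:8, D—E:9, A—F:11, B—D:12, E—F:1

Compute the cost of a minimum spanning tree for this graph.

Prim, starting at F.
Step 1: cheapest edge leaving the tree is E—F (1); add E.
Step 2: cheapest edge leaving the tree is C—E (2); add C.
Step 3: cheapest edge leaving the tree is A—E (8); add A.
Step 4: cheapest edge leaving the tree is C—D (8); add D.
Step 5: cheapest edge leaving the tree is D—G (2); add G.
Step 6: cheapest edge leaving the tree is B—G (9); add B.
MST edges: E—F, C—E, A—E, C—D, D—G, B—G; total weight 1+2+8+8+2+9 = 30.

30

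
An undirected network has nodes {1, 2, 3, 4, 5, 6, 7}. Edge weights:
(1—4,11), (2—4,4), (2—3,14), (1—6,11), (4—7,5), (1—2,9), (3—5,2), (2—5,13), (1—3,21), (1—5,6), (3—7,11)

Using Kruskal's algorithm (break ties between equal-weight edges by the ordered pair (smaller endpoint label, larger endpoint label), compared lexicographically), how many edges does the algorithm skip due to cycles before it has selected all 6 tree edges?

Sort edges by weight, then run Kruskal:
3—5 (2): add — endpoints in different components.
2—4 (4): add — endpoints in different components.
4—7 (5): add — endpoints in different components.
1—5 (6): add — endpoints in different components.
1—2 (9): add — endpoints in different components.
1—4 (11): skip — 1 and 4 already connected.
1—6 (11): add — endpoints in different components.
Edges rejected before the tree was complete: 1.

1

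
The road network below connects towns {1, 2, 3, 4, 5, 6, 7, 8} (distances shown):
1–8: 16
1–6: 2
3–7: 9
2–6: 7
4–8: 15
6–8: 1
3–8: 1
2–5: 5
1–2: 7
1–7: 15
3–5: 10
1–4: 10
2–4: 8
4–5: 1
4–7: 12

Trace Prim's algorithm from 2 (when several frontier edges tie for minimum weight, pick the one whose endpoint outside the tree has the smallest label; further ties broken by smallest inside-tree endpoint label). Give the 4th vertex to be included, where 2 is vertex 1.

Grow the tree from 2 using Prim:
Step 1: cheapest edge leaving the tree is 2–5 (5); add 5.
Step 2: cheapest edge leaving the tree is 4–5 (1); add 4.
Step 3: cheapest edge leaving the tree is 1–2 (7); add 1.
Step 4: cheapest edge leaving the tree is 1–6 (2); add 6.
Step 5: cheapest edge leaving the tree is 6–8 (1); add 8.
Step 6: cheapest edge leaving the tree is 3–8 (1); add 3.
Step 7: cheapest edge leaving the tree is 3–7 (9); add 7.
Vertex order: 2, 5, 4, 1, 6, 8, 3, 7. The 4th vertex is 1.

1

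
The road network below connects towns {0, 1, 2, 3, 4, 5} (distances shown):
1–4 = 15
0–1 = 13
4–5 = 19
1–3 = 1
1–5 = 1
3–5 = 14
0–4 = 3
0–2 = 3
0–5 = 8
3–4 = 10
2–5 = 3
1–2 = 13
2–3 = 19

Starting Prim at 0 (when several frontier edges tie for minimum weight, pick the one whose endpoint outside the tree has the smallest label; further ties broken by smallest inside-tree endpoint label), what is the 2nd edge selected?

Prim's algorithm from 0:
Step 1: cheapest edge leaving the tree is 0–2 (3); add 2.
Step 2: cheapest edge leaving the tree is 0–4 (3); add 4.
Step 3: cheapest edge leaving the tree is 2–5 (3); add 5.
Step 4: cheapest edge leaving the tree is 1–5 (1); add 1.
Step 5: cheapest edge leaving the tree is 1–3 (1); add 3.
The 2nd edge added is 0–4.

0-4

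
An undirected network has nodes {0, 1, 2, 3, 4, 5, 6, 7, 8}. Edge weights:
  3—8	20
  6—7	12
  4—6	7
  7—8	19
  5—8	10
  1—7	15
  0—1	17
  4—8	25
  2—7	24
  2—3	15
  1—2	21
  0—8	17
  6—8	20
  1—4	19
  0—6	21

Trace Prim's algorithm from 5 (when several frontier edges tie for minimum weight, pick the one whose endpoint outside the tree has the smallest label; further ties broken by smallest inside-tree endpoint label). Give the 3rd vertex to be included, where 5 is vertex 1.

Prim, starting at 5.
Step 1: cheapest edge leaving the tree is 5—8 (10); add 8.
Step 2: cheapest edge leaving the tree is 0—8 (17); add 0.
Step 3: cheapest edge leaving the tree is 0—1 (17); add 1.
Step 4: cheapest edge leaving the tree is 1—7 (15); add 7.
Step 5: cheapest edge leaving the tree is 6—7 (12); add 6.
Step 6: cheapest edge leaving the tree is 4—6 (7); add 4.
Step 7: cheapest edge leaving the tree is 3—8 (20); add 3.
Step 8: cheapest edge leaving the tree is 2—3 (15); add 2.
Vertex order: 5, 8, 0, 1, 7, 6, 4, 3, 2. The 3rd vertex is 0.

0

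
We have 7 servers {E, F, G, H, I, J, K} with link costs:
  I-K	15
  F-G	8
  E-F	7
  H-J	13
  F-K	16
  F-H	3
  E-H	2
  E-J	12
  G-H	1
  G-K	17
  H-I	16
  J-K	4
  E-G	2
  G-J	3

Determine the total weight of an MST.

28

Sort edges by weight, then run Kruskal:
G-H (1): add. Components now {E} {F} {G,H} {I} {J} {K}
E-G (2): add. Components now {E,G,H} {F} {I} {J} {K}
E-H (2): skip — E and H already connected.
F-H (3): add. Components now {E,F,G,H} {I} {J} {K}
G-J (3): add. Components now {E,F,G,H,J} {I} {K}
J-K (4): add. Components now {E,F,G,H,J,K} {I}
E-F (7): skip — E and F already connected.
F-G (8): skip — F and G already connected.
E-J (12): skip — E and J already connected.
H-J (13): skip — H and J already connected.
I-K (15): add. Components now {E,F,G,H,I,J,K}
MST edges: G-H, E-G, F-H, G-J, J-K, I-K; total weight 1+2+3+3+4+15 = 28.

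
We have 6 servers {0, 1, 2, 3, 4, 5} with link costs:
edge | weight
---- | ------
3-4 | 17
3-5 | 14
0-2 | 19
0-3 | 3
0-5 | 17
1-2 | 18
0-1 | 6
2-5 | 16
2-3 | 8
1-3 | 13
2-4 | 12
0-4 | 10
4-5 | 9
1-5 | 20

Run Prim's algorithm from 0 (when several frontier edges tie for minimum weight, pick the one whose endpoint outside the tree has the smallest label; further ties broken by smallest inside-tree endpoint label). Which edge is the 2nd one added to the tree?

0-1

Prim's algorithm from 0:
Step 1: frontier [0-3 3, 0-1 6, 0-4 10, 0-5 17, 0-2 19] → take 0-3 (3); add 3.
Step 2: frontier [0-1 6, 0-4 10, 0-5 17, 0-2 19, 2-3 8, 1-3 13, 3-5 14, 3-4 17] → take 0-1 (6); add 1.
Step 3: frontier [0-4 10, 0-5 17, 0-2 19, 1-2 18, 1-5 20, 2-3 8, 3-5 14, 3-4 17] → take 2-3 (8); add 2.
Step 4: frontier [0-4 10, 0-5 17, 1-5 20, 2-4 12, 2-5 16, 3-5 14, 3-4 17] → take 0-4 (10); add 4.
Step 5: frontier [0-5 17, 1-5 20, 2-5 16, 3-5 14, 4-5 9] → take 4-5 (9); add 5.
The 2nd edge added is 0-1.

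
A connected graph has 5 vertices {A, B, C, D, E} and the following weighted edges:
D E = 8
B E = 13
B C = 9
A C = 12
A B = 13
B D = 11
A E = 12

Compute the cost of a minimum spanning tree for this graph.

40

Kruskal's algorithm — process edges by increasing weight (ties by edge label):
D E (8): add. Components now {A} {B} {C} {D,E}
B C (9): add. Components now {A} {B,C} {D,E}
B D (11): add. Components now {A} {B,C,D,E}
A C (12): add. Components now {A,B,C,D,E}
MST edges: D E, B C, B D, A C; total weight 8+9+11+12 = 40.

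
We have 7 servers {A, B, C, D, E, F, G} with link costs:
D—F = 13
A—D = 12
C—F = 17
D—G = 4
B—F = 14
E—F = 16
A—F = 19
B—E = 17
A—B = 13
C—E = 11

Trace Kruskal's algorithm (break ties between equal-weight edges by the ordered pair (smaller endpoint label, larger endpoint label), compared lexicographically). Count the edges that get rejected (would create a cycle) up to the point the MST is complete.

1

Sort edges by weight, then run Kruskal:
D—G (4): add. Components now {A} {B} {C} {D,G} {E} {F}
C—E (11): add. Components now {A} {B} {C,E} {D,G} {F}
A—D (12): add. Components now {A,D,G} {B} {C,E} {F}
A—B (13): add. Components now {A,B,D,G} {C,E} {F}
D—F (13): add. Components now {A,B,D,F,G} {C,E}
B—F (14): skip — B and F already connected.
E—F (16): add. Components now {A,B,C,D,E,F,G}
Edges rejected before the tree was complete: 1.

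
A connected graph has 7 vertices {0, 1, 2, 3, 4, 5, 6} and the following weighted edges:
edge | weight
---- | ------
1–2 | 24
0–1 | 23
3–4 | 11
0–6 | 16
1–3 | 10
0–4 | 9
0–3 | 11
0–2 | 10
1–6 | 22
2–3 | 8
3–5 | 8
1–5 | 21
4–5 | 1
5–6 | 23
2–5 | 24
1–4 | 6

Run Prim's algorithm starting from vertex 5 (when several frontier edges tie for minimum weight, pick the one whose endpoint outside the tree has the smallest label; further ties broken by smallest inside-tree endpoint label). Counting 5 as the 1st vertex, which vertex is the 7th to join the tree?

6

Grow the tree from 5 using Prim:
Step 1: cheapest edge leaving the tree is 4–5 (1); add 4.
Step 2: cheapest edge leaving the tree is 1–4 (6); add 1.
Step 3: cheapest edge leaving the tree is 3–5 (8); add 3.
Step 4: cheapest edge leaving the tree is 2–3 (8); add 2.
Step 5: cheapest edge leaving the tree is 0–4 (9); add 0.
Step 6: cheapest edge leaving the tree is 0–6 (16); add 6.
Vertex order: 5, 4, 1, 3, 2, 0, 6. The 7th vertex is 6.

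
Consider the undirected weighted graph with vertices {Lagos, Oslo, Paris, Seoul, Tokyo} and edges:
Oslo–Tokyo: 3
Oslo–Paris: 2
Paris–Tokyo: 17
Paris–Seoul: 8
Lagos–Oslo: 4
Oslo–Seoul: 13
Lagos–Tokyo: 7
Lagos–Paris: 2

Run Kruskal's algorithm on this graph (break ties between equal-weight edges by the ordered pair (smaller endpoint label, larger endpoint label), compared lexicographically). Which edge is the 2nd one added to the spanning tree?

Oslo-Paris

Sort edges by weight, then run Kruskal:
Lagos–Paris (2): add — endpoints in different components.
Oslo–Paris (2): add — endpoints in different components.
Oslo–Tokyo (3): add — endpoints in different components.
Lagos–Oslo (4): skip — Oslo and Lagos already connected.
Lagos–Tokyo (7): skip — Tokyo and Lagos already connected.
Paris–Seoul (8): add — endpoints in different components.
The 2nd edge added is Oslo–Paris.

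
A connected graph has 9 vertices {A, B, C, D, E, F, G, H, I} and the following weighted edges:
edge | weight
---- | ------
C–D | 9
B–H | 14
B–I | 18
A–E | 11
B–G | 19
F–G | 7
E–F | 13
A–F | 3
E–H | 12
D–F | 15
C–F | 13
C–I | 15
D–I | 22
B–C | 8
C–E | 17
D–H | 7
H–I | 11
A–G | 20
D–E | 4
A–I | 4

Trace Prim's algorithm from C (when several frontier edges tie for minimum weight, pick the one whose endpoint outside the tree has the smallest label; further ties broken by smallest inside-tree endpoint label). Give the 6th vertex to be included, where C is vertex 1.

A

Grow the tree from C using Prim:
Step 1: cheapest edge leaving the tree is B–C (8); add B.
Step 2: cheapest edge leaving the tree is C–D (9); add D.
Step 3: cheapest edge leaving the tree is D–E (4); add E.
Step 4: cheapest edge leaving the tree is D–H (7); add H.
Step 5: cheapest edge leaving the tree is A–E (11); add A.
Step 6: cheapest edge leaving the tree is A–F (3); add F.
Step 7: cheapest edge leaving the tree is A–I (4); add I.
Step 8: cheapest edge leaving the tree is F–G (7); add G.
Vertex order: C, B, D, E, H, A, F, I, G. The 6th vertex is A.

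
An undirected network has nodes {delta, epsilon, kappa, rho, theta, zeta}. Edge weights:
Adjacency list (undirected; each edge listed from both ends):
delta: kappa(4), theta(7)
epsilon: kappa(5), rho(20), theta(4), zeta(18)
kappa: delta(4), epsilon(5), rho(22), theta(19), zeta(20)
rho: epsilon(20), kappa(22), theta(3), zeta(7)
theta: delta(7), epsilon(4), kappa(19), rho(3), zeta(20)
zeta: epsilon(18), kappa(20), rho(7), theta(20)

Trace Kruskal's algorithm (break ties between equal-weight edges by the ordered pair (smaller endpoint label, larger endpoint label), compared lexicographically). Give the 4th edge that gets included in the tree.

epsilon-kappa

Kruskal: consider edges lightest-first.
rho-theta (3): add — endpoints in different components.
delta-kappa (4): add — endpoints in different components.
epsilon-theta (4): add — endpoints in different components.
epsilon-kappa (5): add — endpoints in different components.
delta-theta (7): skip — theta and delta already connected.
rho-zeta (7): add — endpoints in different components.
The 4th edge added is epsilon-kappa.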